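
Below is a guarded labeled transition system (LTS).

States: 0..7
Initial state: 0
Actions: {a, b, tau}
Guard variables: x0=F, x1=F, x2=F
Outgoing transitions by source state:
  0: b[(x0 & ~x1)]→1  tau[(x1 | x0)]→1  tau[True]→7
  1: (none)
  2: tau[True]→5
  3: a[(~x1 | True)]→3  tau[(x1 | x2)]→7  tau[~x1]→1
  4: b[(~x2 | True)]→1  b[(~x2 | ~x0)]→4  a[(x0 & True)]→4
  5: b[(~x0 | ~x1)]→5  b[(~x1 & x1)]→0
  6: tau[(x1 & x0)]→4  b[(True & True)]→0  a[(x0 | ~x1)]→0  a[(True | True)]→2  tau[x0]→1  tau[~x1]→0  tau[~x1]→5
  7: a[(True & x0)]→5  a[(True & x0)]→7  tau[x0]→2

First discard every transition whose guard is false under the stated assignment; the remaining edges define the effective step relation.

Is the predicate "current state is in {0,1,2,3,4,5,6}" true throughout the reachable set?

Answer: INVARIANT VIOLATED at state 7

Trace:
Allowed set {0,1,2,3,4,5,6}
Reachable = {0,7}
  0: ✓
  7: outside
counterexample path to 7: tau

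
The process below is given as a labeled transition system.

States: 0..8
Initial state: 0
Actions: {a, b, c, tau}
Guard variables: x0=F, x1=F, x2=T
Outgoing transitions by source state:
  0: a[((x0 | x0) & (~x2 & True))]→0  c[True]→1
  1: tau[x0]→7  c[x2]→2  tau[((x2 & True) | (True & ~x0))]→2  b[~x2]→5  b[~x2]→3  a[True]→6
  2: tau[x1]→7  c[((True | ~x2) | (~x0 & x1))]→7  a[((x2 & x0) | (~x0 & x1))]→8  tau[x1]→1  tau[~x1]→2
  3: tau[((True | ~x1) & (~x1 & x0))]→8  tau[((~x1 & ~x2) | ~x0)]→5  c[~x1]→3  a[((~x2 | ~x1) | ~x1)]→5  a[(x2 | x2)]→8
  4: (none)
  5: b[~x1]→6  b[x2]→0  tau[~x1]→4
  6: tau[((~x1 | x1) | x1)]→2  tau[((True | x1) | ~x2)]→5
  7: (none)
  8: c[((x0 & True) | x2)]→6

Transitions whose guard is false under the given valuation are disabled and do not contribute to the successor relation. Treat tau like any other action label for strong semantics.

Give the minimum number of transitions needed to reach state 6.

Breadth-first toward 6:
  Layer 0: {0}
  Layer 1: {1}
  Layer 2: {2,6}
first hit 6 at d=2 via c·a

Answer: 2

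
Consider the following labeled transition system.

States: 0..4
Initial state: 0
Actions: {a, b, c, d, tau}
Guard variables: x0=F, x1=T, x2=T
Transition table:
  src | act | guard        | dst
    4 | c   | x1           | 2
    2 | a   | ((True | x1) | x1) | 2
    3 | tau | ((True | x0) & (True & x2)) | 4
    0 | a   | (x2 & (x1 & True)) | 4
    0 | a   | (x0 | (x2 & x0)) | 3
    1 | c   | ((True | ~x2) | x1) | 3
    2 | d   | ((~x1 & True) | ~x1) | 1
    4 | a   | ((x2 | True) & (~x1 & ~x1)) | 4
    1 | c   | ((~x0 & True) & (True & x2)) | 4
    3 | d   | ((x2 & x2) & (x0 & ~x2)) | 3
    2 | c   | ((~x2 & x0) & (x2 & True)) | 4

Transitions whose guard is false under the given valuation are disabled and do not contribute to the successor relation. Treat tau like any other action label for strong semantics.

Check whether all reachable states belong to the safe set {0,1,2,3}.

Safe = {0,1,2,3}
Reachable = {0,2,4}
  0: safe
  2: safe
  4: ✗ unsafe
counterexample path to 4: a

Answer: INVARIANT VIOLATED at state 4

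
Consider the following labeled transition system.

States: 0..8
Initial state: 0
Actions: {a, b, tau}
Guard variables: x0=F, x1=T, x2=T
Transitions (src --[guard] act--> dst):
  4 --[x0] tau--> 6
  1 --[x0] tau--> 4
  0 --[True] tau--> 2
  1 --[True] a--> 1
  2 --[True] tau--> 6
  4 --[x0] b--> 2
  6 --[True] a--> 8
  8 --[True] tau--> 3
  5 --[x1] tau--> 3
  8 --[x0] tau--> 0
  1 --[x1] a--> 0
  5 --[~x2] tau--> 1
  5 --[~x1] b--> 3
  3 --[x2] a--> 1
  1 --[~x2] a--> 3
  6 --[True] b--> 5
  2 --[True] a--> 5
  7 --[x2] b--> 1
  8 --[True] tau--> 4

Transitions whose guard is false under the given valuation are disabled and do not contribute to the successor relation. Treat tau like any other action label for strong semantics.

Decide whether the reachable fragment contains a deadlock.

Answer: DEADLOCK at state 4

Working:
R = {0,1,2,3,4,5,6,8}
  0: tau→2  [1 out]
  1: a→0  a→1  [2 out]
  2: a→5  tau→6  [2 out]
  3: a→1  [1 out]
  4: ∅  [deadlock]
  5: tau→3  [1 out]
  6: a→8  b→5  [2 out]
  8: tau→3  tau→4  [2 out]
Path to 4: tau·tau·a·tau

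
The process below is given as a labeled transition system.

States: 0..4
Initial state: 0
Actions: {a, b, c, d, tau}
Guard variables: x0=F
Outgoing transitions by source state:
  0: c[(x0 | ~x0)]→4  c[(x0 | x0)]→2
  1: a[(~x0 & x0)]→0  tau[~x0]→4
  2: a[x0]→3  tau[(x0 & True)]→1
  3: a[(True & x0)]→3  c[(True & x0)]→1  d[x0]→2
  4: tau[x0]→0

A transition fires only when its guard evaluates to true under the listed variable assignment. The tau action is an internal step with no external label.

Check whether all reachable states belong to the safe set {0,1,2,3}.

Safe = {0,1,2,3}
R = {0,4}
  0: ✓
  4: outside
reach 4 via c — violates

Answer: INVARIANT VIOLATED at state 4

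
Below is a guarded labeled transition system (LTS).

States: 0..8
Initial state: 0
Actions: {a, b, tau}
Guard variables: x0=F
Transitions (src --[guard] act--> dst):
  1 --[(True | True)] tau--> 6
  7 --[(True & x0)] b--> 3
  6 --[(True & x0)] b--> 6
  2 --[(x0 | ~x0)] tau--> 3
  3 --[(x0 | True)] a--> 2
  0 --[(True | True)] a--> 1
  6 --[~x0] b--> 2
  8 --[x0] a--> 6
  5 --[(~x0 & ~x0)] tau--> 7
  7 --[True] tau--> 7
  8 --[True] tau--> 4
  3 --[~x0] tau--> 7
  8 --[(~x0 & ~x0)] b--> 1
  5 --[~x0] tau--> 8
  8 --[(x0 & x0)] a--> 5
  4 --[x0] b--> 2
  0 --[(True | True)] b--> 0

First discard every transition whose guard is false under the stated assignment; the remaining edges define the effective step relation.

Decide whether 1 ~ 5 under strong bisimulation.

Compute ~ classes (split until stable):
  P[0] = {{0,1,2,3,4,5,6,7,8}}
  P[1] = {{0},{1,2,5,7},{3},{4},{6},{8}}
  P[2] = {{0},{1},{2},{3},{4},{5},{6},{7},{8}}
9 equivalence class(es) (converged in 3)
[1]={1}  [5]={5}

Answer: NOT BISIMILAR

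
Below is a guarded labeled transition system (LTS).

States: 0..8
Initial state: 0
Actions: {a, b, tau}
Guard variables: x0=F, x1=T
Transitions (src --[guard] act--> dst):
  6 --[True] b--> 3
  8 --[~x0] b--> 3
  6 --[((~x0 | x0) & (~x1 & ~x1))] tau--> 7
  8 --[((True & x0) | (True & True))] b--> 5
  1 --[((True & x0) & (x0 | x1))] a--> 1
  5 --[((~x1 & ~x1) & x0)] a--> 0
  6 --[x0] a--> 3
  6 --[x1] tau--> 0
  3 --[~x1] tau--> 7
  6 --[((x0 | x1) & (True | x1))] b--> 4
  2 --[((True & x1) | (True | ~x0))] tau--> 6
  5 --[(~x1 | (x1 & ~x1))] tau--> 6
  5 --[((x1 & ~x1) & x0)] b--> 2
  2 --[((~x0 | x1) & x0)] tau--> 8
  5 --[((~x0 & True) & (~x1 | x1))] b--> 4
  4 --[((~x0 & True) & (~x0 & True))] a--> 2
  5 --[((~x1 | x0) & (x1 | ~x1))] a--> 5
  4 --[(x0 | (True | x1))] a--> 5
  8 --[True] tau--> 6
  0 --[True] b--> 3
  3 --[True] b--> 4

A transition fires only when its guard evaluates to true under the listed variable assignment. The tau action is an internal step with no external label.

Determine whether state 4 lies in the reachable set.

After dropping false guards: 12 live edges.
L0 = {0}
L1 = {3}  now seen {0,3}
L2 = {4}  now seen {0,3,4}
L3 = {2,5}  now seen {0,2,3,4,5}
L4 = {6}  now seen {0,2,3,4,5,6}
Reachable = {0,2,3,4,5,6}
Path to 4: b·b

Answer: REACHABLE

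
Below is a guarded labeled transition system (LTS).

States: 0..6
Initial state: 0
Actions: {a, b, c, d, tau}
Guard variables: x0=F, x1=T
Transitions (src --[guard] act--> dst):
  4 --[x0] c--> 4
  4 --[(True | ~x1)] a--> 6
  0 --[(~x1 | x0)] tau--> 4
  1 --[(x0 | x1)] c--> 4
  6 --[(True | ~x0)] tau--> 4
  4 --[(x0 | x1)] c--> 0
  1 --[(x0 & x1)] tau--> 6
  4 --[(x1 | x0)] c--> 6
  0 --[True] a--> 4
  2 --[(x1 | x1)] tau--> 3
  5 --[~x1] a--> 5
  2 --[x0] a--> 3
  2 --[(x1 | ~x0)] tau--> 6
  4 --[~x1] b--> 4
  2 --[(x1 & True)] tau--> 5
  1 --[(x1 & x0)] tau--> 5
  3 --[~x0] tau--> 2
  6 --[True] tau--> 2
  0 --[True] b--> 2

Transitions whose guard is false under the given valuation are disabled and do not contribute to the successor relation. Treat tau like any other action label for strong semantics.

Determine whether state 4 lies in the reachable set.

Answer: REACHABLE

Analysis:
Guard filter leaves 12 enabled edge(s).
depth 0: {0}
depth 1: {2,4}  total {0,2,4}
depth 2: {3,5,6}  total {0,2,3,4,5,6}
Reach set: {0,2,3,4,5,6}
Path to 4: a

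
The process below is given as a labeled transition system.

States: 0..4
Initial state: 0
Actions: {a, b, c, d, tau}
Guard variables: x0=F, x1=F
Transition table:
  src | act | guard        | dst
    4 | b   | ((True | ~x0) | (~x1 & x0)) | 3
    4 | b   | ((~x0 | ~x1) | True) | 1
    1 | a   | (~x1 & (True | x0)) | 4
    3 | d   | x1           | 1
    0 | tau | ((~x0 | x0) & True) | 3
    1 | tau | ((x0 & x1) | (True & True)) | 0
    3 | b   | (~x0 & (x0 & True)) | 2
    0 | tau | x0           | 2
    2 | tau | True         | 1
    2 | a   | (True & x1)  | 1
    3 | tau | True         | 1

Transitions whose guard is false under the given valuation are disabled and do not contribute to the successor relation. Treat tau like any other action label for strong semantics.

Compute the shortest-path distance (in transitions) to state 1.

Answer: 2

Trace:
Breadth-first toward 1:
  depth 0: {0}
  depth 1: {3}
  depth 2: {1}
1 enters at depth 2; path tau·tau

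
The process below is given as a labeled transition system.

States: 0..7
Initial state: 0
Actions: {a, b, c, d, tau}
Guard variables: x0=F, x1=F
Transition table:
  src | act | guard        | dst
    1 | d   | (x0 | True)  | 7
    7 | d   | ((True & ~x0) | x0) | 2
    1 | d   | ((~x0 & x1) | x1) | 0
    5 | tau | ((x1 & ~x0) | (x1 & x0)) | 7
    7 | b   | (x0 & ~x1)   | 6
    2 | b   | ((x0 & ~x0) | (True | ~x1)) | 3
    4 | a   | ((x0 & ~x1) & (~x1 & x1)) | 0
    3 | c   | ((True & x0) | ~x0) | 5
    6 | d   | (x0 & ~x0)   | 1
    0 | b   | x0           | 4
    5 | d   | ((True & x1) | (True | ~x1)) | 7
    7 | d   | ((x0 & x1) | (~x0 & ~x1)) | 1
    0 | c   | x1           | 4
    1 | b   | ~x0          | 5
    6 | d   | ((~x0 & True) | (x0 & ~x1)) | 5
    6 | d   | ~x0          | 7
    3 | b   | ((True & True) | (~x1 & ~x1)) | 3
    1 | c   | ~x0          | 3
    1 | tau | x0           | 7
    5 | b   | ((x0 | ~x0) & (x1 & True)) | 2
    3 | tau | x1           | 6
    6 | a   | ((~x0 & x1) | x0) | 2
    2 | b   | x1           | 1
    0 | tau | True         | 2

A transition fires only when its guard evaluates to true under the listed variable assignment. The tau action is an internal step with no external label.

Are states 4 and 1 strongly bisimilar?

Answer: NOT BISIMILAR

Working:
Compute ~ classes (split until stable):
  π0 = {{0,1,2,3,4,5,6,7}}
  π1 = {{0},{1},{2},{3},{4},{5,6,7}}
  π2 = {{0},{1},{2},{3},{4},{5,6},{7}}
  π3 = {{0},{1},{2},{3},{4},{5},{6},{7}}
8 equivalence class(es) (converged in 4)
4∈{4}, 1∈{1}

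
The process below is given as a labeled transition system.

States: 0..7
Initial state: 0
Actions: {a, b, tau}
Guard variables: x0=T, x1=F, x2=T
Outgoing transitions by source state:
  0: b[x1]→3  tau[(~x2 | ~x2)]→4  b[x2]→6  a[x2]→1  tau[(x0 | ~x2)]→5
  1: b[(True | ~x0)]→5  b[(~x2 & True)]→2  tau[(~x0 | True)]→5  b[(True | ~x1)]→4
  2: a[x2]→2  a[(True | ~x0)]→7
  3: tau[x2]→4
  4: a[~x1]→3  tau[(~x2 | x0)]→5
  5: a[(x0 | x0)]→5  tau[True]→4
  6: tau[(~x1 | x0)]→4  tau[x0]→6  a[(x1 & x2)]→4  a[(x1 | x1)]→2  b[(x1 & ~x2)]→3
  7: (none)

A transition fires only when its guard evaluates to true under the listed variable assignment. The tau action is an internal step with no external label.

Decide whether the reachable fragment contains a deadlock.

R = {0,1,3,4,5,6}
  0: a→1  b→6  tau→5  [3 out]
  1: b→4  b→5  tau→5  [3 out]
  3: tau→4  [1 out]
  4: a→3  tau→5  [2 out]
  5: a→5  tau→4  [2 out]
  6: tau→4  tau→6  [2 out]

Answer: DEADLOCK-FREE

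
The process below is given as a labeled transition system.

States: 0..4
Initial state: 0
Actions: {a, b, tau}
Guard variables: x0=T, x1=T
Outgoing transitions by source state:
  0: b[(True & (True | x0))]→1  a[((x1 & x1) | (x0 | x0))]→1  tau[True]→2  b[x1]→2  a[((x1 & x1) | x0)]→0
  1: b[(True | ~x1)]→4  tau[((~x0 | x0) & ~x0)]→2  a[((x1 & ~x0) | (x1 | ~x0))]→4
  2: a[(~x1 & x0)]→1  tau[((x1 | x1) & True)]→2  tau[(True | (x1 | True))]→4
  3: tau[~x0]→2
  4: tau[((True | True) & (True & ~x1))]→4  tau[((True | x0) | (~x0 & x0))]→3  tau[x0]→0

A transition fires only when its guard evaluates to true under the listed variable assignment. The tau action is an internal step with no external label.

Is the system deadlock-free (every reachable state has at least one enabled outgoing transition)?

Answer: DEADLOCK at state 3

Trace:
Reach set: {0,1,2,3,4}
  0: a→0  a→1  b→1  b→2  tau→2  [5 exit(s)]
  1: a→4  b→4  [2 exit(s)]
  2: tau→2  tau→4  [2 exit(s)]
  3: ∅  [deadlock]
  4: tau→0  tau→3  [2 exit(s)]
trace reaching 3: b·b·tau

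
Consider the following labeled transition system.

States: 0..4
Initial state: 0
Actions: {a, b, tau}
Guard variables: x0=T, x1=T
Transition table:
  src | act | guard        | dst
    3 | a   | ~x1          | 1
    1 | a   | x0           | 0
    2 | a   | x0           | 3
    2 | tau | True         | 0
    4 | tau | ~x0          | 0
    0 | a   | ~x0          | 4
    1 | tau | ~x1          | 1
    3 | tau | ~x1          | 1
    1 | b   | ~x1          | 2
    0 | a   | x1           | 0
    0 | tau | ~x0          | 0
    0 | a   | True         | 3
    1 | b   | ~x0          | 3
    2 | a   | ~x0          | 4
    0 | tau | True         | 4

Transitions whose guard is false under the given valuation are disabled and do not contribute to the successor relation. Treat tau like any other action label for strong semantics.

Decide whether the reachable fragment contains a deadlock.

R = {0,3,4}
  0: a→0  a→3  tau→4  [deg 3]
  3: ∅  [no exit]
  4: ∅  [no exit]
witness 3: a

Answer: DEADLOCK at state 3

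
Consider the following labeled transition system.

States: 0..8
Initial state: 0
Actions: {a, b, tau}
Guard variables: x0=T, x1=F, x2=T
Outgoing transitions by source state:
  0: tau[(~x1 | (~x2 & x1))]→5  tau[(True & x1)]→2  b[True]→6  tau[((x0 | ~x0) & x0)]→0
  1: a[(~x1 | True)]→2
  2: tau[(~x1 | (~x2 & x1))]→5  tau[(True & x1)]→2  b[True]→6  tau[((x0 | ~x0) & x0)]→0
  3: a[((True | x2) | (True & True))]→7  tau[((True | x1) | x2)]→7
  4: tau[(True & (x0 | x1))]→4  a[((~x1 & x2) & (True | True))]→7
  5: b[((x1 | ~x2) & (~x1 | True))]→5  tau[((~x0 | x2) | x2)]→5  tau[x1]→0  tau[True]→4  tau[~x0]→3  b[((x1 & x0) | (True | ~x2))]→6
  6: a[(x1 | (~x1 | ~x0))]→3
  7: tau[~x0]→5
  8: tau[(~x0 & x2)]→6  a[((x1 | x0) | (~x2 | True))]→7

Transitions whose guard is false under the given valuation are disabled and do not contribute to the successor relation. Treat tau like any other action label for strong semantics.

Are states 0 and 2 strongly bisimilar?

Answer: BISIMILAR

Working:
Compute ~ classes (split until stable):
  π0 = {{0,1,2,3,4,5,6,7,8}}
  π1 = {{0,2,5},{1,6,8},{3,4},{7}}
  π2 = {{0,2},{1},{3},{4},{5},{6},{7},{8}}
Fixed point at round 3; 8 class(es).
[0]={0,2}  [2]={0,2}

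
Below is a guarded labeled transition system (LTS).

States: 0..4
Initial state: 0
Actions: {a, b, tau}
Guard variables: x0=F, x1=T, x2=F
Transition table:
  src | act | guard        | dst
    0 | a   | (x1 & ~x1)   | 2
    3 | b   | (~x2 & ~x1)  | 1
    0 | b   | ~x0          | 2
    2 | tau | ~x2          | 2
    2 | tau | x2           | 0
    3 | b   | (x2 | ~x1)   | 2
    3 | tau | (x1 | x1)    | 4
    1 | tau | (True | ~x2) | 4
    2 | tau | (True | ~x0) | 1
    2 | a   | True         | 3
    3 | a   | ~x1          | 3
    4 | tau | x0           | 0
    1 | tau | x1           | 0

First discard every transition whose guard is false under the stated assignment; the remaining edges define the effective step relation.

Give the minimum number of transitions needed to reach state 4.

BFS to 4:
  Layer 0: {0}
  Layer 1: {2}
  Layer 2: {1,3}
  Layer 3: {4}
first hit 4 at d=3 via b·a·tau

Answer: 3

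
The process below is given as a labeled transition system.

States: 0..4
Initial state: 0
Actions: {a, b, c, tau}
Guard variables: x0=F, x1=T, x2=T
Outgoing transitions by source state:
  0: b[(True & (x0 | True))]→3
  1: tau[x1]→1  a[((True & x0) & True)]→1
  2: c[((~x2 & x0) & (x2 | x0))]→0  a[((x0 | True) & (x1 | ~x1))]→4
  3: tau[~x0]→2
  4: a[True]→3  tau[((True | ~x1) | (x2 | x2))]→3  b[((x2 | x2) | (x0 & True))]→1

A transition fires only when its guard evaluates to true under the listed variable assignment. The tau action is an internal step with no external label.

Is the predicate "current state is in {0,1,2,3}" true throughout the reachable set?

Inv-set: {0,1,2,3}
Reachable = {0,1,2,3,4}
  0: ✓
  1: ✓
  2: ✓
  3: ✓
  4: VIOLATES
reach 4 via b·tau·a — violates

Answer: INVARIANT VIOLATED at state 4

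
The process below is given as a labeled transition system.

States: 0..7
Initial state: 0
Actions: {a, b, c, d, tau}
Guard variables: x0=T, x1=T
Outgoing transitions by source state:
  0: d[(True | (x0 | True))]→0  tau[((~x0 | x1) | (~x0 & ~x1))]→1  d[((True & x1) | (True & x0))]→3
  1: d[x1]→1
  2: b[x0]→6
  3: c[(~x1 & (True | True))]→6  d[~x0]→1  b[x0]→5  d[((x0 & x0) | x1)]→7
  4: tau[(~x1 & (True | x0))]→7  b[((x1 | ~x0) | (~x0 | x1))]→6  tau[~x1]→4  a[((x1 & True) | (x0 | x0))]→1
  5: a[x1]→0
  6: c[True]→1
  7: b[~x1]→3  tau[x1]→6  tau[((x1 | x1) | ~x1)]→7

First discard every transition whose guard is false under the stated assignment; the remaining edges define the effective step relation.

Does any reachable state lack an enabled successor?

Answer: DEADLOCK-FREE

Analysis:
Reachable = {0,1,3,5,6,7}
  0: d→0  d→3  tau→1  [3 exit(s)]
  1: d→1  [1 exit(s)]
  3: b→5  d→7  [2 exit(s)]
  5: a→0  [1 exit(s)]
  6: c→1  [1 exit(s)]
  7: tau→6  tau→7  [2 exit(s)]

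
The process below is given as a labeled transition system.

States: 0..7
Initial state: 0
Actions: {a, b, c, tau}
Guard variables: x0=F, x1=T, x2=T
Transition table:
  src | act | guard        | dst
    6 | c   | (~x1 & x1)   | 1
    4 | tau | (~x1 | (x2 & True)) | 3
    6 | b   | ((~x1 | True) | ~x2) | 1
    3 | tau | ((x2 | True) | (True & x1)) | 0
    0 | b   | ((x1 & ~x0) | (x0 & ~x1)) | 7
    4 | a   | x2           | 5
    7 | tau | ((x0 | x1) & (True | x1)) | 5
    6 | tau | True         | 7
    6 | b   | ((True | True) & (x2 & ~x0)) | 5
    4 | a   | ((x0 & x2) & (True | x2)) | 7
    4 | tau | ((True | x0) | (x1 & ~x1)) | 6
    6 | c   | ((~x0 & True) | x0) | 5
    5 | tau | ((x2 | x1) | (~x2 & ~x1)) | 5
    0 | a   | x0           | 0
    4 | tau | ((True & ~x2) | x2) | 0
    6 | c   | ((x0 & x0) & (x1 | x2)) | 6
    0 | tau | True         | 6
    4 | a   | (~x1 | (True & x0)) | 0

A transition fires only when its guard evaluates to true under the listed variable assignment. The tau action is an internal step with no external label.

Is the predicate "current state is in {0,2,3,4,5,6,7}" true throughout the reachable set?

Answer: INVARIANT VIOLATED at state 1

Trace:
Allowed set {0,2,3,4,5,6,7}
Reach set: {0,1,5,6,7}
  0: ok
  1: ✗ unsafe
  5: ok
  6: ok
  7: ok
witness against invariant: tau·b → 1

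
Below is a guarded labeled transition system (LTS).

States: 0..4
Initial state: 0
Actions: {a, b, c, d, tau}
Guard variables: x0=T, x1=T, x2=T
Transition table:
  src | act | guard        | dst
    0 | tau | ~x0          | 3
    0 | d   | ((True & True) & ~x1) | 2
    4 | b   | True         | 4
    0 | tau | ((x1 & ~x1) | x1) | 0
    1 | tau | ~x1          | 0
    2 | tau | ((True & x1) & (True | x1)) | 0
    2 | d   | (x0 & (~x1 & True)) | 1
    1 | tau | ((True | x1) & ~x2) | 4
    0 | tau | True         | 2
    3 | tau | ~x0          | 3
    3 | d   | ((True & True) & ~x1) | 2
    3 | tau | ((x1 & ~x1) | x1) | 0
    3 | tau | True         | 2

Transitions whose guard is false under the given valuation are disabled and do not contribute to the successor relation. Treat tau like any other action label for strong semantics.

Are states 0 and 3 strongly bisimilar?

Answer: BISIMILAR

Working:
Bisimulation quotient by refinement:
  P[0] = {{0,1,2,3,4}}
  P[1] = {{0,2,3},{1},{4}}
Fixed point at round 2; 3 class(es).
class of 0: {0,2,3}; class of 3: {0,2,3}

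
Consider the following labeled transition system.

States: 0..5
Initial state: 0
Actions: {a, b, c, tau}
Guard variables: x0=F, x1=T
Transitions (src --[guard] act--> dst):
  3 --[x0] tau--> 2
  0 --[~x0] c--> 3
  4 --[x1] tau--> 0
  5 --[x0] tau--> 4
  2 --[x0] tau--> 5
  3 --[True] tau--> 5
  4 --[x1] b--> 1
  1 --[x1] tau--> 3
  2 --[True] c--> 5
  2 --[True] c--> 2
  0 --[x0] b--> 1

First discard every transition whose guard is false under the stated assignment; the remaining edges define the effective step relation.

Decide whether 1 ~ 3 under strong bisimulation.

Answer: NOT BISIMILAR

Working:
Bisimulation quotient by refinement:
  P[0] = {{0,1,2,3,4,5}}
  P[1] = {{0,2},{1,3},{4},{5}}
  P[2] = {{0},{1},{2},{3},{4},{5}}
6 equivalence class(es) (converged in 3)
[1]={1}  [3]={3}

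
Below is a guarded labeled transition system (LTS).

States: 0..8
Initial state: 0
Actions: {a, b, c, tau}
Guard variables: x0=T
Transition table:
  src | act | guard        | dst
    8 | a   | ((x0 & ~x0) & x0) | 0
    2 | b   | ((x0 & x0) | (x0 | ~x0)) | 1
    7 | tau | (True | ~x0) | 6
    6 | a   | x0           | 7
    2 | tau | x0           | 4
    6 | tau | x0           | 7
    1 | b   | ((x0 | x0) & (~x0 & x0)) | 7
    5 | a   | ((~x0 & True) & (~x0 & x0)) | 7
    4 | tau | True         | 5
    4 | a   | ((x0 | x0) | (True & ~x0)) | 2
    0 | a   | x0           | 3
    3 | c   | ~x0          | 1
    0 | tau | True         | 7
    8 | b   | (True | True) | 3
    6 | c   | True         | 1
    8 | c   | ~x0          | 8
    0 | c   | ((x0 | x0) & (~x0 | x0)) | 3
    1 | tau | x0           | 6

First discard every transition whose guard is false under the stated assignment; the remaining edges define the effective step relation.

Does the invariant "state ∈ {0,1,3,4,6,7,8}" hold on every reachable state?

Safe = {0,1,3,4,6,7,8}
R = {0,1,3,6,7}
  0: ✓
  1: ✓
  3: ✓
  6: ✓
  7: ✓

Answer: INVARIANT HOLDS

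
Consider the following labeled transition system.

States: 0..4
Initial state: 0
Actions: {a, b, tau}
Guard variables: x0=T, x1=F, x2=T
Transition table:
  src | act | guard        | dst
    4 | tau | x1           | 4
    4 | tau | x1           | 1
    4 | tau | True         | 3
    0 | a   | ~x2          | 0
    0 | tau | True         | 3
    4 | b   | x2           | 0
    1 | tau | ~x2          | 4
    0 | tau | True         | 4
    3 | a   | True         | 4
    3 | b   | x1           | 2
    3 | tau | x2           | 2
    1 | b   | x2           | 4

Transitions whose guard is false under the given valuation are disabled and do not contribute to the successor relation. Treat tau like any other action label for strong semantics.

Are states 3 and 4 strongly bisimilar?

Refine partition for ~:
  round 0: {{0,1,2,3,4}}
  round 1: {{0},{1},{2},{3},{4}}
5 equivalence class(es) (converged in 2)
[3]={3}  [4]={4}

Answer: NOT BISIMILAR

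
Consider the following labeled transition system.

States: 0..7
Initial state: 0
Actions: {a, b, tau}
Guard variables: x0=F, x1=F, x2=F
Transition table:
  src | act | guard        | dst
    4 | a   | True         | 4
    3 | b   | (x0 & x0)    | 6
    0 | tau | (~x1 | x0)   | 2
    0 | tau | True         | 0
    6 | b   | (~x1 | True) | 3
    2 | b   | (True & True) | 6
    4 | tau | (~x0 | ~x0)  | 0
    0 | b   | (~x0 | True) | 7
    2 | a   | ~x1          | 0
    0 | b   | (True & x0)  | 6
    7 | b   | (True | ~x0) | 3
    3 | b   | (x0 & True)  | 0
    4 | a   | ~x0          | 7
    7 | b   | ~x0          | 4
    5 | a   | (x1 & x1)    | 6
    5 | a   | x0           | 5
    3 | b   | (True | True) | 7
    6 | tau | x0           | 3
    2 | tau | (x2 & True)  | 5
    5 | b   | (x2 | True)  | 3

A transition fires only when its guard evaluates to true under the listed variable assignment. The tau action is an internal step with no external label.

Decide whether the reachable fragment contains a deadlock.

Reach set: {0,2,3,4,6,7}
  0: b→7  tau→0  tau→2  [3 out]
  2: a→0  b→6  [2 out]
  3: b→7  [1 out]
  4: a→4  a→7  tau→0  [3 out]
  6: b→3  [1 out]
  7: b→3  b→4  [2 out]

Answer: DEADLOCK-FREE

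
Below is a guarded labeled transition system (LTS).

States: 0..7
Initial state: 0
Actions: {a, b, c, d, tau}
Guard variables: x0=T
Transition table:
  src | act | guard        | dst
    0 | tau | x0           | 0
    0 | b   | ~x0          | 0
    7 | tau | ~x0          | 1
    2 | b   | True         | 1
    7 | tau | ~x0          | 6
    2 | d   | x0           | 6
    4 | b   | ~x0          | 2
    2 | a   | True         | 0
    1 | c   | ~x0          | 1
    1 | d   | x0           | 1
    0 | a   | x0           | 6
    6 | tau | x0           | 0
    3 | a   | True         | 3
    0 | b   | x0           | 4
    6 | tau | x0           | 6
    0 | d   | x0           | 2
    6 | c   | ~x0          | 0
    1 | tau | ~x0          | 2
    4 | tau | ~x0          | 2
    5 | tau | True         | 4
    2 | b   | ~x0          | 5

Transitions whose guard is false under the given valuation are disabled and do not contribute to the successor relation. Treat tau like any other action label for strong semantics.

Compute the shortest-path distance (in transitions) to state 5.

Answer: UNREACHABLE

Analysis:
Breadth-first toward 5:
  L0 = {0}
  L1 = {2,4,6}
  L2 = {1}
5 never appears.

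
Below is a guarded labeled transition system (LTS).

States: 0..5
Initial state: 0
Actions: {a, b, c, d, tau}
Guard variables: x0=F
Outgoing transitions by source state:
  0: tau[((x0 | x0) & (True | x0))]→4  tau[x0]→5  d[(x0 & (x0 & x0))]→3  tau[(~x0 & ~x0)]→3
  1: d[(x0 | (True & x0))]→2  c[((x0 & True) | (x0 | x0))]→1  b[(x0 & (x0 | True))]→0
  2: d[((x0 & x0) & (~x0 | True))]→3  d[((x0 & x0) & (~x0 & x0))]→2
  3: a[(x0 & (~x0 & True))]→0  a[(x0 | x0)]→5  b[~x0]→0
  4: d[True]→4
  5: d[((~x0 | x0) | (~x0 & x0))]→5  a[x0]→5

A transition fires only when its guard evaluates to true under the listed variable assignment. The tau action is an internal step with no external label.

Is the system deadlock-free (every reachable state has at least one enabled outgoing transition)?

Answer: DEADLOCK-FREE

Trace:
Reachable = {0,3}
  0: tau→3  [1 exit(s)]
  3: b→0  [1 exit(s)]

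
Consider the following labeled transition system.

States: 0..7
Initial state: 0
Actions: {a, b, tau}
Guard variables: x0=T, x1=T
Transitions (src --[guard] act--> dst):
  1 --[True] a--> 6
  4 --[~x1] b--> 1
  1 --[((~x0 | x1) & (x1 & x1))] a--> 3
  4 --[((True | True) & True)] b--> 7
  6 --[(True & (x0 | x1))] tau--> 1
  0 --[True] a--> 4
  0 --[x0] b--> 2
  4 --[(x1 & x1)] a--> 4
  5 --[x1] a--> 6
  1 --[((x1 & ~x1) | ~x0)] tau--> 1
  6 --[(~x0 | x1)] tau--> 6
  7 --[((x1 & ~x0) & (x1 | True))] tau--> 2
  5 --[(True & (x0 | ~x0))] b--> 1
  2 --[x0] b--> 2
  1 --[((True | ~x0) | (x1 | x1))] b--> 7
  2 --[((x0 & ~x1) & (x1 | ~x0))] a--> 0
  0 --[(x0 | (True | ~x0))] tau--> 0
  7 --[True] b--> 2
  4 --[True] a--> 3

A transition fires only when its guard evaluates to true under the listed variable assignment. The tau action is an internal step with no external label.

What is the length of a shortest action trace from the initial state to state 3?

Layered search for 3:
  L0 = {0}
  L1 = {2,4}
  L2 = {3,7}
3 enters at depth 2; path a·a

Answer: 2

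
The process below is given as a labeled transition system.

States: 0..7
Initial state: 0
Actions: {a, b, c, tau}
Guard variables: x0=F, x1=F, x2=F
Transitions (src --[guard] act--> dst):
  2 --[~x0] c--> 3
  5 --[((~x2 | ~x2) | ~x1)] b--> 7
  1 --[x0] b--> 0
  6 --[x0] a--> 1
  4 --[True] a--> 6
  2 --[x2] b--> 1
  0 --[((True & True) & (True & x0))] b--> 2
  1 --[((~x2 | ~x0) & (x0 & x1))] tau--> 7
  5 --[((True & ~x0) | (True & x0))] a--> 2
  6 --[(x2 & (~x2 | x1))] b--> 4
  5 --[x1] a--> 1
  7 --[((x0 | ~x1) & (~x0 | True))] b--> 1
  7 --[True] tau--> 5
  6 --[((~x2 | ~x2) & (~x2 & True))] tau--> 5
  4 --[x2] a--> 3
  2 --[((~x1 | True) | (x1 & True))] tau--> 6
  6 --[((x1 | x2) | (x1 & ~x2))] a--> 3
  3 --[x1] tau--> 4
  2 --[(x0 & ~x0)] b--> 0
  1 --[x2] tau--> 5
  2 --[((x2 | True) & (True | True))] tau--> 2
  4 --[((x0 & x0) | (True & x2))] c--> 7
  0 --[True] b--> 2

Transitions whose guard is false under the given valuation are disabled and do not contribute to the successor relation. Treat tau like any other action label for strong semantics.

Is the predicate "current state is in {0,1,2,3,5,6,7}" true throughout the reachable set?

Safe = {0,1,2,3,5,6,7}
R = {0,1,2,3,5,6,7}
  0: safe
  1: safe
  2: safe
  3: safe
  5: safe
  6: safe
  7: safe

Answer: INVARIANT HOLDS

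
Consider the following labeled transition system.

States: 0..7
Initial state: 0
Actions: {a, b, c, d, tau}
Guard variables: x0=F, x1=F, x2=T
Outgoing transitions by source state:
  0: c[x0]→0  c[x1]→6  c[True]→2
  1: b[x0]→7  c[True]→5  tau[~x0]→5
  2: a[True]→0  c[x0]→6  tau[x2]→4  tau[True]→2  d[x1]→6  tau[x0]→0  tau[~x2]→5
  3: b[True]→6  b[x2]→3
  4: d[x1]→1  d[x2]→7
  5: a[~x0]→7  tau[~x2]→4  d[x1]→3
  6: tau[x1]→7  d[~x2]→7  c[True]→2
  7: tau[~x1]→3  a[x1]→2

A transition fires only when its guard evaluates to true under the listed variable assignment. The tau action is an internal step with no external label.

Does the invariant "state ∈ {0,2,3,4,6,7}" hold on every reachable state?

Safe = {0,2,3,4,6,7}
R = {0,2,3,4,6,7}
  0: ok
  2: ok
  3: ok
  4: ok
  6: ok
  7: ok

Answer: INVARIANT HOLDS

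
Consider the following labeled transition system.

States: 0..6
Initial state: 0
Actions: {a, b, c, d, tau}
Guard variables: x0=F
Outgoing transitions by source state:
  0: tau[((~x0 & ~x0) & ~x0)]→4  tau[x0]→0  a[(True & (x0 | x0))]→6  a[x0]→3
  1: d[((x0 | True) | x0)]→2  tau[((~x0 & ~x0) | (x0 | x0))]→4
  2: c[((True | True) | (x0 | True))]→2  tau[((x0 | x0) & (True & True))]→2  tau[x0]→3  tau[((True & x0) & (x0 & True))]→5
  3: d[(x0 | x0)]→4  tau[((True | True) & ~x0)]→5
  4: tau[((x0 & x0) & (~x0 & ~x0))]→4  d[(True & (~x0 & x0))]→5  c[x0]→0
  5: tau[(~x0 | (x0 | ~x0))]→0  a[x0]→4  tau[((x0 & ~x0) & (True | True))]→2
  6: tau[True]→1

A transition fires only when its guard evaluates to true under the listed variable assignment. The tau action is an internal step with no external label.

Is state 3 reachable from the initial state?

Guard filter leaves 7 enabled edge(s).
L0 = {0}
L1 = {4}  now seen {0,4}
Reachable = {0,4}

Answer: UNREACHABLE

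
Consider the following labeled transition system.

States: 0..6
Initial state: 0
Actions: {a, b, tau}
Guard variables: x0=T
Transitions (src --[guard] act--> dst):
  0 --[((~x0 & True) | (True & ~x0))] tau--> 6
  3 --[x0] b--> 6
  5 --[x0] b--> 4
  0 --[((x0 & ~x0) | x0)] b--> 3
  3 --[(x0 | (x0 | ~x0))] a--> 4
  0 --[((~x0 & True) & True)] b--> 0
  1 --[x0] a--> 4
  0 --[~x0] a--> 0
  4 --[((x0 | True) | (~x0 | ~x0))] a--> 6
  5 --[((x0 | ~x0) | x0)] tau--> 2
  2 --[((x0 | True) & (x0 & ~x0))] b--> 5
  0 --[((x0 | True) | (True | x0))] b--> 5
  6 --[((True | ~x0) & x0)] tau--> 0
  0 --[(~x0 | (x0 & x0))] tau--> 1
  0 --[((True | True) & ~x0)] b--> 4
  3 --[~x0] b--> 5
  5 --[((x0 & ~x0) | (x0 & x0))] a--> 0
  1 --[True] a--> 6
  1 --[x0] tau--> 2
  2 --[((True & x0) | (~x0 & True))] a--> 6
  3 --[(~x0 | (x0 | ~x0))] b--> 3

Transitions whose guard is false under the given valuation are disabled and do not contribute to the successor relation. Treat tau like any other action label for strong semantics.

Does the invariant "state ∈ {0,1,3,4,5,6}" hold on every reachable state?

Answer: INVARIANT VIOLATED at state 2

Analysis:
Inv-set: {0,1,3,4,5,6}
R = {0,1,2,3,4,5,6}
  0: ok
  1: ok
  2: ✗ unsafe
  3: ok
  4: ok
  5: ok
  6: ok
reach 2 via b·tau — violates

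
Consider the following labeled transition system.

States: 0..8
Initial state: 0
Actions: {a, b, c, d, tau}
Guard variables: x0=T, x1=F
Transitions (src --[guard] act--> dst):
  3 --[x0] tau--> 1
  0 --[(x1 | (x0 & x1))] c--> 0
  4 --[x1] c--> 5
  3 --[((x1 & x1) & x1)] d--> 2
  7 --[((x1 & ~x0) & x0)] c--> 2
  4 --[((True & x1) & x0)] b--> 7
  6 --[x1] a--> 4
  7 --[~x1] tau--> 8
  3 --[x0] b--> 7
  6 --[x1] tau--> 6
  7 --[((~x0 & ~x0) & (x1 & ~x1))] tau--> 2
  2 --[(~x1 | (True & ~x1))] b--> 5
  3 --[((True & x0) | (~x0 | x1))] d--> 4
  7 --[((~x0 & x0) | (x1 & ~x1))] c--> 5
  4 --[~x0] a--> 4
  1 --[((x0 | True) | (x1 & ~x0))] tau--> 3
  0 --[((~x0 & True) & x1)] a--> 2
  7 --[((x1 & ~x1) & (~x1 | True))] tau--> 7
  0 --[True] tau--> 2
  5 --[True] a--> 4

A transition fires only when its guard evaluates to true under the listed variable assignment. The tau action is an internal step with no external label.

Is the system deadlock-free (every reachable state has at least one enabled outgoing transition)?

Answer: DEADLOCK at state 4

Analysis:
Reach set: {0,2,4,5}
  0: tau→2  [1 exit(s)]
  2: b→5  [1 exit(s)]
  4: ∅  [STUCK]
  5: a→4  [1 exit(s)]
trace reaching 4: tau·b·a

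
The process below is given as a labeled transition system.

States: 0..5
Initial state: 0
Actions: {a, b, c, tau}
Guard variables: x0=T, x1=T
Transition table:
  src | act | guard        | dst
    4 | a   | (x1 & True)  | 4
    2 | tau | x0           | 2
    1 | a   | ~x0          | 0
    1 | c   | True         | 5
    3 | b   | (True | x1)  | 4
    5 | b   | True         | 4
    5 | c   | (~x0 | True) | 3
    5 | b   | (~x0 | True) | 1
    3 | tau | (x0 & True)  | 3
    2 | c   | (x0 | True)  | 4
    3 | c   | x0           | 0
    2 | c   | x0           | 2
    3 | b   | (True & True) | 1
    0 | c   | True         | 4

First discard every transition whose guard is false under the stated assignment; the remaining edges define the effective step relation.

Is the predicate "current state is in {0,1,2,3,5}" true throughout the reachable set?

Allowed set {0,1,2,3,5}
R = {0,4}
  0: ok
  4: ✗ unsafe
counterexample path to 4: c

Answer: INVARIANT VIOLATED at state 4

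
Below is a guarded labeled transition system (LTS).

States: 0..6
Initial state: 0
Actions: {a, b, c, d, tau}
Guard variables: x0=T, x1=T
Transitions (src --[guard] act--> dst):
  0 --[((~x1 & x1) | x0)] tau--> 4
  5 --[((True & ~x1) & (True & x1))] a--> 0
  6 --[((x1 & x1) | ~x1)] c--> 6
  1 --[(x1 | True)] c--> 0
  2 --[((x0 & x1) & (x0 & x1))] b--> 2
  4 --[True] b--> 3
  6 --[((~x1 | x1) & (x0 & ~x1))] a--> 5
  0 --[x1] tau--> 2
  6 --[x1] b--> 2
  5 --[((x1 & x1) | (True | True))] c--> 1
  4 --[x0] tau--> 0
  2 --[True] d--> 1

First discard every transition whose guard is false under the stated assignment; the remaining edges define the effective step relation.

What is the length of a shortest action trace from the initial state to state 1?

Answer: 2

Analysis:
Breadth-first toward 1:
  depth 0: {0}
  depth 1: {2,4}
  depth 2: {1,3}
first hit 1 at d=2 via tau·d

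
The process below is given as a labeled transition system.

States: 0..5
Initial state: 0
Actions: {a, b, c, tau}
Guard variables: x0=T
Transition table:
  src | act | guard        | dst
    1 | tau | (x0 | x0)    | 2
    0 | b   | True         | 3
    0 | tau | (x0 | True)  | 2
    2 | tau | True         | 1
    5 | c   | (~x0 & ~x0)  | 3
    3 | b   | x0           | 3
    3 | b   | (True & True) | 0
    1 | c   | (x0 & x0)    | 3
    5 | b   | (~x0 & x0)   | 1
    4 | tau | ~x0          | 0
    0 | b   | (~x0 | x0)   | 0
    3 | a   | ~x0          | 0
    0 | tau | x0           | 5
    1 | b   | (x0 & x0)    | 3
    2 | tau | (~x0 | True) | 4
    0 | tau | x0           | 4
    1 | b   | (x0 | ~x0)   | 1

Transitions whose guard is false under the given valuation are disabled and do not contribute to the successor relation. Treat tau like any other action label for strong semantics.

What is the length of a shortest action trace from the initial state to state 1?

Layered search for 1:
  Layer 0: {0}
  Layer 1: {2,3,4,5}
  Layer 2: {1}
first hit 1 at d=2 via tau·tau

Answer: 2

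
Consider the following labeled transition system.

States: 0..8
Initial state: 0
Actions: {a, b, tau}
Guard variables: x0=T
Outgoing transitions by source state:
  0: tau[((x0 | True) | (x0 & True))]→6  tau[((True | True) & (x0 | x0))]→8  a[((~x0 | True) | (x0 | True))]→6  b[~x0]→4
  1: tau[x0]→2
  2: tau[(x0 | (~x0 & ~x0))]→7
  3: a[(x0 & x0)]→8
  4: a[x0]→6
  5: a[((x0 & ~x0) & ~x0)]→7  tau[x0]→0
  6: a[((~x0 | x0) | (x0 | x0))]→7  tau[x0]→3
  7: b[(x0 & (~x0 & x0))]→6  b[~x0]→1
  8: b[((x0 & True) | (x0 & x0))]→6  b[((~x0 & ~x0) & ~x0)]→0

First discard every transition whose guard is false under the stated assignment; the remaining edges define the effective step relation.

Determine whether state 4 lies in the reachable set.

Answer: UNREACHABLE

Analysis:
11 transition(s) survive guard evaluation.
Layer 0: {0}
Layer 1: {6,8}  total {0,6,8}
Layer 2: {3,7}  total {0,3,6,7,8}
R = {0,3,6,7,8}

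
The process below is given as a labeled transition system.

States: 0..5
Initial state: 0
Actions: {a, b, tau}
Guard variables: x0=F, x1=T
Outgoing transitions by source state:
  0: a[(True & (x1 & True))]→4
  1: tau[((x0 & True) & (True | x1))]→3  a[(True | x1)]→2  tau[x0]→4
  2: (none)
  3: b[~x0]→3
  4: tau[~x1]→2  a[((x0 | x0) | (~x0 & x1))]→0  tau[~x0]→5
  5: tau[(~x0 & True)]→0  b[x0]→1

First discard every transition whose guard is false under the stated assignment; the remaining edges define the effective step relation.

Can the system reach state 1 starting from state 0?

Guard filter leaves 6 enabled edge(s).
L0 = {0}
L1 = {4}  now seen {0,4}
L2 = {5}  now seen {0,4,5}
Reachable = {0,4,5}

Answer: UNREACHABLE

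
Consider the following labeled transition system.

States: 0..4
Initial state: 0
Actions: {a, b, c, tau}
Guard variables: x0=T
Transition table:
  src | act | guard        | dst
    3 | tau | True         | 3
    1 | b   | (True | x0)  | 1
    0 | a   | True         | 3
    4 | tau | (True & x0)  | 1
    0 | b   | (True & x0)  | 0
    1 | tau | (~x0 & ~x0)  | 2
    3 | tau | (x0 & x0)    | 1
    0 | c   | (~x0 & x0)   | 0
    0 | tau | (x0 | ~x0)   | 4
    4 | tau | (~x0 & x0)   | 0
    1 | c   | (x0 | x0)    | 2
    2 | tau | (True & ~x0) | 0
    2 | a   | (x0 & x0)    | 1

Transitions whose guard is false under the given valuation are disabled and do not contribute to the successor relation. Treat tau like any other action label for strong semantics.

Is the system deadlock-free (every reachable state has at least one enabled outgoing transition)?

R = {0,1,2,3,4}
  0: a→3  b→0  tau→4  [deg 3]
  1: b→1  c→2  [deg 2]
  2: a→1  [deg 1]
  3: tau→1  tau→3  [deg 2]
  4: tau→1  [deg 1]

Answer: DEADLOCK-FREE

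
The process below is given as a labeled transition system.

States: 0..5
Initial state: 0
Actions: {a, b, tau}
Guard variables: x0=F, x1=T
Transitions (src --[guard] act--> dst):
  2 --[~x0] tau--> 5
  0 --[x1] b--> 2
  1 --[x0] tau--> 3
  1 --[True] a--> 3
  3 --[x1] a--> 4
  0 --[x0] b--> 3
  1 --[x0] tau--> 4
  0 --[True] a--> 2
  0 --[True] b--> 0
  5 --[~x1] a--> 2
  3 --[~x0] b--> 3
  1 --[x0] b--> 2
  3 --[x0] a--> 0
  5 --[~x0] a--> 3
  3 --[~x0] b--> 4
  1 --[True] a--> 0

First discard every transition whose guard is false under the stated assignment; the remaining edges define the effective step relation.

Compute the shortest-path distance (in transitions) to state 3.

Answer: 3

Trace:
Layered search for 3:
  Layer 0: {0}
  Layer 1: {2}
  Layer 2: {5}
  Layer 3: {3}
first hit 3 at d=3 via a·tau·a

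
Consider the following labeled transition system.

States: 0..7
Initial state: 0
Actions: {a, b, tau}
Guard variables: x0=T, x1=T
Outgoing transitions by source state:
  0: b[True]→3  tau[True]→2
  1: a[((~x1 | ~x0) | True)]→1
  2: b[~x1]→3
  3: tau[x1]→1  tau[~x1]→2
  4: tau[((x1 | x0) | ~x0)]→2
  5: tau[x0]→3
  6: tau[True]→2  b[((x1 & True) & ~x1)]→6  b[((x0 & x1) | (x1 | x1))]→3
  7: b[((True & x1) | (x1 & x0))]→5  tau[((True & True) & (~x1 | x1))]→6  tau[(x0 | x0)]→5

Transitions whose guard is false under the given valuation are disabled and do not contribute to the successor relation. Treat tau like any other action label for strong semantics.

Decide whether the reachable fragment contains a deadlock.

Answer: DEADLOCK at state 2

Working:
R = {0,1,2,3}
  0: b→3  tau→2  [deg 2]
  1: a→1  [deg 1]
  2: ∅  [no exit]
  3: tau→1  [deg 1]
Path to 2: tau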